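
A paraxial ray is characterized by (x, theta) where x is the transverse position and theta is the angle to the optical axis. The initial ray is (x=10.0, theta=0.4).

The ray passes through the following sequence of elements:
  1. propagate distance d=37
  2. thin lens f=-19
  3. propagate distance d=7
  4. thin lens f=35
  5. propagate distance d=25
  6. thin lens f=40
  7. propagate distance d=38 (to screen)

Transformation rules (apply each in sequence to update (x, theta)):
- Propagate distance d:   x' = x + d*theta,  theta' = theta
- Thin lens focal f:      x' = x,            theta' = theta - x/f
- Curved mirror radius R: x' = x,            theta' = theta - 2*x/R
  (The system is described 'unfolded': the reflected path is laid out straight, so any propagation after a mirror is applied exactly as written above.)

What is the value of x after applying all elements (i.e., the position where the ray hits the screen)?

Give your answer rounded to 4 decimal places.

Initial: x=10.0000 theta=0.4000
After 1 (propagate distance d=37): x=24.8000 theta=0.4000
After 2 (thin lens f=-19): x=24.8000 theta=162/95 (≈1.7053)
After 3 (propagate distance d=7): x=698/19 (≈36.7368) theta=162/95 (≈1.7053)
After 4 (thin lens f=35): x=698/19 (≈36.7368) theta=436/665 (≈0.6556)
After 5 (propagate distance d=25): x=7066/133 (≈53.1278) theta=436/665 (≈0.6556)
After 6 (thin lens f=40): x=7066/133 (≈53.1278) theta=-1789/2660 (≈-0.6726)
After 7 (propagate distance d=38 (to screen)): x=36669/1330 (≈27.5707) theta=-1789/2660 (≈-0.6726)
Rounded to 4 decimal places: x = 27.5707

Answer: 27.5707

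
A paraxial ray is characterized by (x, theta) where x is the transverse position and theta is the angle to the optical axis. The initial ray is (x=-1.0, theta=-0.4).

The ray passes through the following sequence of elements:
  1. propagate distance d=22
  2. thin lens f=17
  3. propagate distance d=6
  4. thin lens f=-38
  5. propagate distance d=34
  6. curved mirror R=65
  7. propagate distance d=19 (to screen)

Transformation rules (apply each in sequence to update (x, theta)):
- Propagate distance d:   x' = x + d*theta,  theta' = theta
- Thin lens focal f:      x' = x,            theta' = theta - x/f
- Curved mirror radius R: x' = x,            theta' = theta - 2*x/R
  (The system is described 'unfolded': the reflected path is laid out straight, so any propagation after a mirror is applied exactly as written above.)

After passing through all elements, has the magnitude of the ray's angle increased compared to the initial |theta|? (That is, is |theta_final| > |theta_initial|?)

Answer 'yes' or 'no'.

Initial: x=-1.0000 theta=-0.4000
After 1 (propagate distance d=22): x=-9.8000 theta=-0.4000
After 2 (thin lens f=17): x=-9.8000 theta=3/17 (≈0.1765)
After 3 (propagate distance d=6): x=-743/85 (≈-8.7412) theta=3/17 (≈0.1765)
After 4 (thin lens f=-38): x=-743/85 (≈-8.7412) theta=-173/3230 (≈-0.0536)
After 5 (propagate distance d=34): x=-17058/1615 (≈-10.5622) theta=-173/3230 (≈-0.0536)
After 6 (curved mirror R=65): x=-17058/1615 (≈-10.5622) theta=56987/209950 (≈0.2714)
After 7 (propagate distance d=19 (to screen)): x=-1134787/209950 (≈-5.4050) theta=56987/209950 (≈0.2714)
|theta_initial|=0.4000 |theta_final|=56987/209950 (≈0.2714) -> not increased

Answer: no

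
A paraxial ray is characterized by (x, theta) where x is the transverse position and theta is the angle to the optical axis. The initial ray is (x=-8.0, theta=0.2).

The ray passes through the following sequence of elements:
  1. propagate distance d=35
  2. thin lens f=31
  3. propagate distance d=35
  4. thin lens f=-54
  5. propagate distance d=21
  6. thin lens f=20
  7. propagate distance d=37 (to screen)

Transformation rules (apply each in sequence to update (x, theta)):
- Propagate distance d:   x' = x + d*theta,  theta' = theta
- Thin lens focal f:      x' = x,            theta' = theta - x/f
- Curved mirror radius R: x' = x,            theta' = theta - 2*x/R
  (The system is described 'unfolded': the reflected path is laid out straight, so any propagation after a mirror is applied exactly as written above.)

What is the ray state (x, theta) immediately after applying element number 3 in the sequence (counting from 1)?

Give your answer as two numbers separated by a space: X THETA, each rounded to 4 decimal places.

Answer: 7.1290 0.2323

Derivation:
Initial: x=-8.0000 theta=0.2000
After 1 (propagate distance d=35): x=-1.0000 theta=0.2000
After 2 (thin lens f=31): x=-1.0000 theta=36/155 (≈0.2323)
After 3 (propagate distance d=35): x=221/31 (≈7.1290) theta=36/155 (≈0.2323)
Rounded to 4 decimal places: x = 7.1290, theta = 0.2323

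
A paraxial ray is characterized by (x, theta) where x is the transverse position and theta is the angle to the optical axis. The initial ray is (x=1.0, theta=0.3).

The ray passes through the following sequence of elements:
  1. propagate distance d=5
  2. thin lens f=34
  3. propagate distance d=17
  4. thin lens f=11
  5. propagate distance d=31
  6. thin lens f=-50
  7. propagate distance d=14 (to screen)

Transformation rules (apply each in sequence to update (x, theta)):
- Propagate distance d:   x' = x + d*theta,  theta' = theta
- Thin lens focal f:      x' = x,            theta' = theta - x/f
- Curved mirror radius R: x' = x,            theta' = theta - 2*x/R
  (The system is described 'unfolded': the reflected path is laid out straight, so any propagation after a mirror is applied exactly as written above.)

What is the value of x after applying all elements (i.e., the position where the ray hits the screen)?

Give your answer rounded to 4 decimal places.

Initial: x=1.0000 theta=0.3000
After 1 (propagate distance d=5): x=2.5000 theta=0.3000
After 2 (thin lens f=34): x=2.5000 theta=77/340 (≈0.2265)
After 3 (propagate distance d=17): x=6.3500 theta=77/340 (≈0.2265)
After 4 (thin lens f=11): x=6.3500 theta=-328/935 (≈-0.3508)
After 5 (propagate distance d=31): x=-16923/3740 (≈-4.5249) theta=-328/935 (≈-0.3508)
After 6 (thin lens f=-50): x=-16923/3740 (≈-4.5249) theta=-82523/187000 (≈-0.4413)
After 7 (propagate distance d=14 (to screen)): x=-22744/2125 (≈-10.7031) theta=-82523/187000 (≈-0.4413)
Rounded to 4 decimal places: x = -10.7031

Answer: -10.7031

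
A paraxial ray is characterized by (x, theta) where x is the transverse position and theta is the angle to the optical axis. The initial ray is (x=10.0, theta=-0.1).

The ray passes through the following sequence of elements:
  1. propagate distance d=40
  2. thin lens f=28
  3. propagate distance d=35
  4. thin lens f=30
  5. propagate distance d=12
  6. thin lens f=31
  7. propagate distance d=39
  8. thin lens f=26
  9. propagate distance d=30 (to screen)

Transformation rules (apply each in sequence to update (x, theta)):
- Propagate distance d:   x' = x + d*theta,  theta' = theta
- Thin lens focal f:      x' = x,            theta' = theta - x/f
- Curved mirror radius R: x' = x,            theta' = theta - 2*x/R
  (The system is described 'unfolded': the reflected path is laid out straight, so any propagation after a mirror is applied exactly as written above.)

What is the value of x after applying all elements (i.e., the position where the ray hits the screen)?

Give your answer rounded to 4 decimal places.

Initial: x=10.0000 theta=-0.1000
After 1 (propagate distance d=40): x=6.0000 theta=-0.1000
After 2 (thin lens f=28): x=6.0000 theta=-11/35 (≈-0.3143)
After 3 (propagate distance d=35): x=-5.0000 theta=-11/35 (≈-0.3143)
After 4 (thin lens f=30): x=-5.0000 theta=-31/210 (≈-0.1476)
After 5 (propagate distance d=12): x=-237/35 (≈-6.7714) theta=-31/210 (≈-0.1476)
After 6 (thin lens f=31): x=-237/35 (≈-6.7714) theta=461/6510 (≈0.0708)
After 7 (propagate distance d=39): x=-1243/310 (≈-4.0097) theta=461/6510 (≈0.0708)
After 8 (thin lens f=26): x=-1243/310 (≈-4.0097) theta=38089/169260 (≈0.2250)
After 9 (propagate distance d=30 (to screen)): x=38666/14105 (≈2.7413) theta=38089/169260 (≈0.2250)
Rounded to 4 decimal places: x = 2.7413

Answer: 2.7413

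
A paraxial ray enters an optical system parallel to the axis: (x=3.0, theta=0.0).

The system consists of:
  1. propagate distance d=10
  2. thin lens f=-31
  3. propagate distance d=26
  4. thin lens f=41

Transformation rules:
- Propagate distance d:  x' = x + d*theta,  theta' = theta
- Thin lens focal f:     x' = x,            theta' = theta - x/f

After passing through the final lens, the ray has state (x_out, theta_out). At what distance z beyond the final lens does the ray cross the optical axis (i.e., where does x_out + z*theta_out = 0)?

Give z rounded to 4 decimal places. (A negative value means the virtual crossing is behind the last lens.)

Answer: 146.0625

Derivation:
Initial: x=3.0000 theta=0.0000
After 1 (propagate distance d=10): x=3.0000 theta=0.0000
After 2 (thin lens f=-31): x=3.0000 theta=3/31 (≈0.0968)
After 3 (propagate distance d=26): x=171/31 (≈5.5161) theta=3/31 (≈0.0968)
After 4 (thin lens f=41): x=171/31 (≈5.5161) theta=-48/1271 (≈-0.0378)
z_focus = -x_out/theta_out = -(171/31)/(-48/1271) = 146.0625
Rounded to 4 decimal places: z = 146.0625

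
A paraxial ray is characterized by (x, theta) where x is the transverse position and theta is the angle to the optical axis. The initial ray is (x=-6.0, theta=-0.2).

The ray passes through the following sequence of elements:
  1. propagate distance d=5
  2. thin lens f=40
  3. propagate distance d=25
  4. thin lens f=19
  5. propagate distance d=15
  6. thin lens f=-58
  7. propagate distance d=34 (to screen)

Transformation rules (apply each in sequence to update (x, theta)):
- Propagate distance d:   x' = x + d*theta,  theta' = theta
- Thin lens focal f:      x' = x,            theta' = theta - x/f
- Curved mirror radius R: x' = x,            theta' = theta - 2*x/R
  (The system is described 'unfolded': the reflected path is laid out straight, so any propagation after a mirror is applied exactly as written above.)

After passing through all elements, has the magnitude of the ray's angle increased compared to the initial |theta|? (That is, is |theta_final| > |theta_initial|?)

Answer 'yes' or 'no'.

Answer: yes

Derivation:
Initial: x=-6.0000 theta=-0.2000
After 1 (propagate distance d=5): x=-7.0000 theta=-0.2000
After 2 (thin lens f=40): x=-7.0000 theta=-0.0250
After 3 (propagate distance d=25): x=-7.6250 theta=-0.0250
After 4 (thin lens f=19): x=-7.6250 theta=143/380 (≈0.3763)
After 5 (propagate distance d=15): x=-301/152 (≈-1.9803) theta=143/380 (≈0.3763)
After 6 (thin lens f=-58): x=-301/152 (≈-1.9803) theta=15083/44080 (≈0.3422)
After 7 (propagate distance d=34 (to screen)): x=106383/11020 (≈9.6536) theta=15083/44080 (≈0.3422)
|theta_initial|=0.2000 |theta_final|=15083/44080 (≈0.3422) -> increased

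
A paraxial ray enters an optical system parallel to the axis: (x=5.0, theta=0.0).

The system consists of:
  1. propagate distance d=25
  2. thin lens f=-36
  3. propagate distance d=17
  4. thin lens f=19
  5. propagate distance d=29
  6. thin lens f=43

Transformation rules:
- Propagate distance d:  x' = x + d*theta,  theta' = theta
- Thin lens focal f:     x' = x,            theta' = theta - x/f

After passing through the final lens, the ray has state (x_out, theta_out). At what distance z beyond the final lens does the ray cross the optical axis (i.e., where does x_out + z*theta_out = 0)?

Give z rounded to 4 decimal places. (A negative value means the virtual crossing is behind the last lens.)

Initial: x=5.0000 theta=0.0000
After 1 (propagate distance d=25): x=5.0000 theta=0.0000
After 2 (thin lens f=-36): x=5.0000 theta=5/36 (≈0.1389)
After 3 (propagate distance d=17): x=265/36 (≈7.3611) theta=5/36 (≈0.1389)
After 4 (thin lens f=19): x=265/36 (≈7.3611) theta=-85/342 (≈-0.2485)
After 5 (propagate distance d=29): x=35/228 (≈0.1535) theta=-85/342 (≈-0.2485)
After 6 (thin lens f=43): x=35/228 (≈0.1535) theta=-7415/29412 (≈-0.2521)
z_focus = -x_out/theta_out = -(35/228)/(-7415/29412) = 903/1483 ≈ 0.6089
Rounded to 4 decimal places: z = 0.6089

Answer: 0.6089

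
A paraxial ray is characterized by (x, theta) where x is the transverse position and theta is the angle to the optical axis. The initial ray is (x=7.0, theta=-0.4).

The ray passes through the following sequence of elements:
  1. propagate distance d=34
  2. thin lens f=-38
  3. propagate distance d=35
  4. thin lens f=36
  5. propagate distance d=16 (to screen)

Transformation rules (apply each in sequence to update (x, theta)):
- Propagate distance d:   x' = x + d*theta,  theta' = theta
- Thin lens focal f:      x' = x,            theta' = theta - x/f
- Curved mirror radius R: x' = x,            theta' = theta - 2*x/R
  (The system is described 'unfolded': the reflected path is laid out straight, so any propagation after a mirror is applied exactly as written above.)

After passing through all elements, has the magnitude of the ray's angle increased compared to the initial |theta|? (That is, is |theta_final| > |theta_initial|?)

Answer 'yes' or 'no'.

Initial: x=7.0000 theta=-0.4000
After 1 (propagate distance d=34): x=-6.6000 theta=-0.4000
After 2 (thin lens f=-38): x=-6.6000 theta=-109/190 (≈-0.5737)
After 3 (propagate distance d=35): x=-5069/190 (≈-26.6789) theta=-109/190 (≈-0.5737)
After 4 (thin lens f=36): x=-5069/190 (≈-26.6789) theta=229/1368 (≈0.1674)
After 5 (propagate distance d=16 (to screen)): x=-41041/1710 (≈-24.0006) theta=229/1368 (≈0.1674)
|theta_initial|=0.4000 |theta_final|=229/1368 (≈0.1674) -> not increased

Answer: no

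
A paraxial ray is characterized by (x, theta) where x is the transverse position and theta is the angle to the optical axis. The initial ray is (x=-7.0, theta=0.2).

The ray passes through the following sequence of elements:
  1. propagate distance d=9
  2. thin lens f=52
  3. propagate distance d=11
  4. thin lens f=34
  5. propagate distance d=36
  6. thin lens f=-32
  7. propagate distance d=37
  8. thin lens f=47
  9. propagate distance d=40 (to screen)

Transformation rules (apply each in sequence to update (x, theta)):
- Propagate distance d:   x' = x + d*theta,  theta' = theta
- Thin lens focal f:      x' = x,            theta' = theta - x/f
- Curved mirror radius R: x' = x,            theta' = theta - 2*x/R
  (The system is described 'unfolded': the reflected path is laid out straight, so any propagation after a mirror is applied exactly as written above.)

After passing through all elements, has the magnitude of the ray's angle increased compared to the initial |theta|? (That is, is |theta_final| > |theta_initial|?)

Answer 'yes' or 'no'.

Initial: x=-7.0000 theta=0.2000
After 1 (propagate distance d=9): x=-5.2000 theta=0.2000
After 2 (thin lens f=52): x=-5.2000 theta=0.3000
After 3 (propagate distance d=11): x=-1.9000 theta=0.3000
After 4 (thin lens f=34): x=-1.9000 theta=121/340 (≈0.3559)
After 5 (propagate distance d=36): x=371/34 (≈10.9118) theta=121/340 (≈0.3559)
After 6 (thin lens f=-32): x=371/34 (≈10.9118) theta=223/320 (≈0.6969)
After 7 (propagate distance d=37): x=199627/5440 (≈36.6961) theta=223/320 (≈0.6969)
After 8 (thin lens f=47): x=199627/5440 (≈36.6961) theta=-2145/25568 (≈-0.0839)
After 9 (propagate distance d=40 (to screen)): x=8524469/255680 (≈33.3404) theta=-2145/25568 (≈-0.0839)
|theta_initial|=0.2000 |theta_final|=2145/25568 (≈0.0839) -> not increased

Answer: no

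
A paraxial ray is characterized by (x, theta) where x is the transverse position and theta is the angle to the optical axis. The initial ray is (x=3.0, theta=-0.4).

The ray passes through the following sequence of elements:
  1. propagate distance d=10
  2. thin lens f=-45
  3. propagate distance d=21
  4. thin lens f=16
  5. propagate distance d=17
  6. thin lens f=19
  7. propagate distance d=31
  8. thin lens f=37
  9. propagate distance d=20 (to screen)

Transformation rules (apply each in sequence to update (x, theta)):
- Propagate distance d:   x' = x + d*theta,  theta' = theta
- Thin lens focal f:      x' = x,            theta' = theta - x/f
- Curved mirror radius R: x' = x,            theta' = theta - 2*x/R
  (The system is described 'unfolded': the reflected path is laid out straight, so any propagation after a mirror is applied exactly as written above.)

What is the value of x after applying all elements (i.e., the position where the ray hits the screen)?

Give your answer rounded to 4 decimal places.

Initial: x=3.0000 theta=-0.4000
After 1 (propagate distance d=10): x=-1.0000 theta=-0.4000
After 2 (thin lens f=-45): x=-1.0000 theta=-19/45 (≈-0.4222)
After 3 (propagate distance d=21): x=-148/15 (≈-9.8667) theta=-19/45 (≈-0.4222)
After 4 (thin lens f=16): x=-148/15 (≈-9.8667) theta=7/36 (≈0.1944)
After 5 (propagate distance d=17): x=-1181/180 (≈-6.5611) theta=7/36 (≈0.1944)
After 6 (thin lens f=19): x=-1181/180 (≈-6.5611) theta=923/1710 (≈0.5398)
After 7 (propagate distance d=31): x=34787/3420 (≈10.1716) theta=923/1710 (≈0.5398)
After 8 (thin lens f=37): x=34787/3420 (≈10.1716) theta=6703/25308 (≈0.2649)
After 9 (propagate distance d=20 (to screen)): x=217491/14060 (≈15.4688) theta=6703/25308 (≈0.2649)
Rounded to 4 decimal places: x = 15.4688

Answer: 15.4688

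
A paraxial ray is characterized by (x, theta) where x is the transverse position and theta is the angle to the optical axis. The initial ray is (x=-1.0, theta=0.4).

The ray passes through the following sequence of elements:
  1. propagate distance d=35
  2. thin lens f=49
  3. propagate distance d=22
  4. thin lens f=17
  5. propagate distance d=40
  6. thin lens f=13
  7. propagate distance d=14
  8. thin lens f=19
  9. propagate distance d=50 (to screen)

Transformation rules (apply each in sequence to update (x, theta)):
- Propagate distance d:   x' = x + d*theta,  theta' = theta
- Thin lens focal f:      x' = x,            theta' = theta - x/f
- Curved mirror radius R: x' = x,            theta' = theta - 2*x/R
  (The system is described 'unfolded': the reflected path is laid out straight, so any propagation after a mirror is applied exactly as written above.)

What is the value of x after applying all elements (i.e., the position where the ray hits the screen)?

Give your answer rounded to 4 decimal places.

Initial: x=-1.0000 theta=0.4000
After 1 (propagate distance d=35): x=13.0000 theta=0.4000
After 2 (thin lens f=49): x=13.0000 theta=33/245 (≈0.1347)
After 3 (propagate distance d=22): x=3911/245 (≈15.9633) theta=33/245 (≈0.1347)
After 4 (thin lens f=17): x=3911/245 (≈15.9633) theta=-670/833 (≈-0.8043)
After 5 (propagate distance d=40): x=-67513/4165 (≈-16.2096) theta=-670/833 (≈-0.8043)
After 6 (thin lens f=13): x=-67513/4165 (≈-16.2096) theta=23963/54145 (≈0.4426)
After 7 (propagate distance d=14): x=-542187/54145 (≈-10.0136) theta=23963/54145 (≈0.4426)
After 8 (thin lens f=19): x=-542187/54145 (≈-10.0136) theta=997484/1028755 (≈0.9696)
After 9 (propagate distance d=50 (to screen)): x=39572647/1028755 (≈38.4665) theta=997484/1028755 (≈0.9696)
Rounded to 4 decimal places: x = 38.4665

Answer: 38.4665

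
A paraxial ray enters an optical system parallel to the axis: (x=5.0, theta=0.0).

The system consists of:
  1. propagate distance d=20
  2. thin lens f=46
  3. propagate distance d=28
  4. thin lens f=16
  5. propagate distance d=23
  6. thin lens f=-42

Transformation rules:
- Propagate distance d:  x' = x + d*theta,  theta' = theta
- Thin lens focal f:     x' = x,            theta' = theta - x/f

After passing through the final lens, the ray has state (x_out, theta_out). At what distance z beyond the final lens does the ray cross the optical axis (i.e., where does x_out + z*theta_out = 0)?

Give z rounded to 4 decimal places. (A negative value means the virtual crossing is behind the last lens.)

Answer: -10.7950

Derivation:
Initial: x=5.0000 theta=0.0000
After 1 (propagate distance d=20): x=5.0000 theta=0.0000
After 2 (thin lens f=46): x=5.0000 theta=-5/46 (≈-0.1087)
After 3 (propagate distance d=28): x=45/23 (≈1.9565) theta=-5/46 (≈-0.1087)
After 4 (thin lens f=16): x=45/23 (≈1.9565) theta=-85/368 (≈-0.2310)
After 5 (propagate distance d=23): x=-1235/368 (≈-3.3560) theta=-85/368 (≈-0.2310)
After 6 (thin lens f=-42): x=-1235/368 (≈-3.3560) theta=-4805/15456 (≈-0.3109)
z_focus = -x_out/theta_out = -(-1235/368)/(-4805/15456) = -10374/961 ≈ -10.7950
Rounded to 4 decimal places: z = -10.7950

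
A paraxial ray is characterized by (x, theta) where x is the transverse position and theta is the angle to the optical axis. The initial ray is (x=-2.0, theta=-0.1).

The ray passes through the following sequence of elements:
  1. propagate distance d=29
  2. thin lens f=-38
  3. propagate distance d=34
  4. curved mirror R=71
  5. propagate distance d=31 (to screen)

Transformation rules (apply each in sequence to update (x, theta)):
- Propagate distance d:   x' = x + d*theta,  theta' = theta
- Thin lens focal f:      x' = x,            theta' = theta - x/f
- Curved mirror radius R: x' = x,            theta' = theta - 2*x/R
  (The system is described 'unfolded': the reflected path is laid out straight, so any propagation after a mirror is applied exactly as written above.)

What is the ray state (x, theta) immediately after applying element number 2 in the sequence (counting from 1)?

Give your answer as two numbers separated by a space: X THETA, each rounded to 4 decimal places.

Initial: x=-2.0000 theta=-0.1000
After 1 (propagate distance d=29): x=-4.9000 theta=-0.1000
After 2 (thin lens f=-38): x=-4.9000 theta=-87/380 (≈-0.2289)
Rounded to 4 decimal places: x = -4.9000, theta = -0.2289

Answer: -4.9000 -0.2289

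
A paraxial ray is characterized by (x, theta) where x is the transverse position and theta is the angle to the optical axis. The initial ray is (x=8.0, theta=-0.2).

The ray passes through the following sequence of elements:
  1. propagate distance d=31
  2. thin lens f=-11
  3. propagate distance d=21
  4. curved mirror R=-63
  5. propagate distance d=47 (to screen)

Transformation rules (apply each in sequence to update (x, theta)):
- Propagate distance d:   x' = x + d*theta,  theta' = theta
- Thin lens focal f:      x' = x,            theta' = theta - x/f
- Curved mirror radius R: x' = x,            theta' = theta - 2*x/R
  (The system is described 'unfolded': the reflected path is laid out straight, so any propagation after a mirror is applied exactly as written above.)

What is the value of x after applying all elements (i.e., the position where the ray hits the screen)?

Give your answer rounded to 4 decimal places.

Answer: 0.8736

Derivation:
Initial: x=8.0000 theta=-0.2000
After 1 (propagate distance d=31): x=1.8000 theta=-0.2000
After 2 (thin lens f=-11): x=1.8000 theta=-2/55 (≈-0.0364)
After 3 (propagate distance d=21): x=57/55 (≈1.0364) theta=-2/55 (≈-0.0364)
After 4 (curved mirror R=-63): x=57/55 (≈1.0364) theta=-4/1155 (≈-0.0035)
After 5 (propagate distance d=47 (to screen)): x=1009/1155 (≈0.8736) theta=-4/1155 (≈-0.0035)
Rounded to 4 decimal places: x = 0.8736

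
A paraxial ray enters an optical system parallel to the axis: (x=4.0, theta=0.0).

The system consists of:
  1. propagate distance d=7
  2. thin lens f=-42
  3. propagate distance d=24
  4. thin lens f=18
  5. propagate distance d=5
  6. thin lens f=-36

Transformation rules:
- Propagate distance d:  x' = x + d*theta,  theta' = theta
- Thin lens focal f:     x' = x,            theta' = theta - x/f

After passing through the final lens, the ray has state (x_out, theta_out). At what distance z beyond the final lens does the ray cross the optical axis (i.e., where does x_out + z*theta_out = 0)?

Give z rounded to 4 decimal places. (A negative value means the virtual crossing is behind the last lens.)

Answer: 43.7538

Derivation:
Initial: x=4.0000 theta=0.0000
After 1 (propagate distance d=7): x=4.0000 theta=0.0000
After 2 (thin lens f=-42): x=4.0000 theta=2/21 (≈0.0952)
After 3 (propagate distance d=24): x=44/7 (≈6.2857) theta=2/21 (≈0.0952)
After 4 (thin lens f=18): x=44/7 (≈6.2857) theta=-16/63 (≈-0.2540)
After 5 (propagate distance d=5): x=316/63 (≈5.0159) theta=-16/63 (≈-0.2540)
After 6 (thin lens f=-36): x=316/63 (≈5.0159) theta=-65/567 (≈-0.1146)
z_focus = -x_out/theta_out = -(316/63)/(-65/567) = 2844/65 ≈ 43.7538
Rounded to 4 decimal places: z = 43.7538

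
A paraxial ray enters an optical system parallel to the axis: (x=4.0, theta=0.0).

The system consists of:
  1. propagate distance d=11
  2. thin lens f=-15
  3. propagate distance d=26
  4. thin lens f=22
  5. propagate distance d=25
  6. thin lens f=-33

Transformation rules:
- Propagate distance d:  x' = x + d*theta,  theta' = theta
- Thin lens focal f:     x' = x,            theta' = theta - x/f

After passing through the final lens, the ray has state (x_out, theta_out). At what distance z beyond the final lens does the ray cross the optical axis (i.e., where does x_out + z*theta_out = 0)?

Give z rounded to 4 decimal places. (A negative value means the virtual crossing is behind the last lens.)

Initial: x=4.0000 theta=0.0000
After 1 (propagate distance d=11): x=4.0000 theta=0.0000
After 2 (thin lens f=-15): x=4.0000 theta=4/15 (≈0.2667)
After 3 (propagate distance d=26): x=164/15 (≈10.9333) theta=4/15 (≈0.2667)
After 4 (thin lens f=22): x=164/15 (≈10.9333) theta=-38/165 (≈-0.2303)
After 5 (propagate distance d=25): x=854/165 (≈5.1758) theta=-38/165 (≈-0.2303)
After 6 (thin lens f=-33): x=854/165 (≈5.1758) theta=-80/1089 (≈-0.0735)
z_focus = -x_out/theta_out = -(854/165)/(-80/1089) = 70.4550
Rounded to 4 decimal places: z = 70.4550

Answer: 70.4550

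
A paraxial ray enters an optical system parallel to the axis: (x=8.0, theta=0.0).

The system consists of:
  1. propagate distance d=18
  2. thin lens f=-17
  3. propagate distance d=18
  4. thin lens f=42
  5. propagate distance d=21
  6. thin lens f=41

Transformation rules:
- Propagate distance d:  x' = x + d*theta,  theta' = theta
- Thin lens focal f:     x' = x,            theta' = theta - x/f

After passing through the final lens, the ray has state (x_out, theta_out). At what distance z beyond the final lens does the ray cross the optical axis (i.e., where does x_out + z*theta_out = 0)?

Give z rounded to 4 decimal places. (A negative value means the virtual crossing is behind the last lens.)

Answer: 49.8474

Derivation:
Initial: x=8.0000 theta=0.0000
After 1 (propagate distance d=18): x=8.0000 theta=0.0000
After 2 (thin lens f=-17): x=8.0000 theta=8/17 (≈0.4706)
After 3 (propagate distance d=18): x=280/17 (≈16.4706) theta=8/17 (≈0.4706)
After 4 (thin lens f=42): x=280/17 (≈16.4706) theta=4/51 (≈0.0784)
After 5 (propagate distance d=21): x=308/17 (≈18.1176) theta=4/51 (≈0.0784)
After 6 (thin lens f=41): x=308/17 (≈18.1176) theta=-760/2091 (≈-0.3635)
z_focus = -x_out/theta_out = -(308/17)/(-760/2091) = 9471/190 ≈ 49.8474
Rounded to 4 decimal places: z = 49.8474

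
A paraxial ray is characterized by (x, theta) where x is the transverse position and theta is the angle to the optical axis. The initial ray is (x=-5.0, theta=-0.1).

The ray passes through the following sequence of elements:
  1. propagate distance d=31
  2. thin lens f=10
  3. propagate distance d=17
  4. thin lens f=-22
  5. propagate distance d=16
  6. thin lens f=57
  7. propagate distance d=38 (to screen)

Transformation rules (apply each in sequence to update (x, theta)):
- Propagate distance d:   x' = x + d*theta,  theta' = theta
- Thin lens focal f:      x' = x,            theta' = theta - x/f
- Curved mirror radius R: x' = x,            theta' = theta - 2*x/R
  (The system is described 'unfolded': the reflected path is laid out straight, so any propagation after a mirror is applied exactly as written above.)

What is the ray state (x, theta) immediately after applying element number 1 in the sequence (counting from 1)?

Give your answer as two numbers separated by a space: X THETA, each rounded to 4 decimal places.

Initial: x=-5.0000 theta=-0.1000
After 1 (propagate distance d=31): x=-8.1000 theta=-0.1000
Rounded to 4 decimal places: x = -8.1000, theta = -0.1000

Answer: -8.1000 -0.1000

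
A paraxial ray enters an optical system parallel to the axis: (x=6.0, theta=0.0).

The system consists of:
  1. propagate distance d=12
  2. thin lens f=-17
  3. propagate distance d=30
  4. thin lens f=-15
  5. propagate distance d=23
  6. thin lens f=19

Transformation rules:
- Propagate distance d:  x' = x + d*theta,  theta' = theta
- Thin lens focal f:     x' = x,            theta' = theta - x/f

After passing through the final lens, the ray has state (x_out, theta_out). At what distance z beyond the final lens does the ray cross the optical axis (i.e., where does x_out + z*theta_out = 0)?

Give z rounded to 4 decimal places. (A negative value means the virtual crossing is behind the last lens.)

Initial: x=6.0000 theta=0.0000
After 1 (propagate distance d=12): x=6.0000 theta=0.0000
After 2 (thin lens f=-17): x=6.0000 theta=6/17 (≈0.3529)
After 3 (propagate distance d=30): x=282/17 (≈16.5882) theta=6/17 (≈0.3529)
After 4 (thin lens f=-15): x=282/17 (≈16.5882) theta=124/85 (≈1.4588)
After 5 (propagate distance d=23): x=4262/85 (≈50.1412) theta=124/85 (≈1.4588)
After 6 (thin lens f=19): x=4262/85 (≈50.1412) theta=-1906/1615 (≈-1.1802)
z_focus = -x_out/theta_out = -(4262/85)/(-1906/1615) = 40489/953 ≈ 42.4858
Rounded to 4 decimal places: z = 42.4858

Answer: 42.4858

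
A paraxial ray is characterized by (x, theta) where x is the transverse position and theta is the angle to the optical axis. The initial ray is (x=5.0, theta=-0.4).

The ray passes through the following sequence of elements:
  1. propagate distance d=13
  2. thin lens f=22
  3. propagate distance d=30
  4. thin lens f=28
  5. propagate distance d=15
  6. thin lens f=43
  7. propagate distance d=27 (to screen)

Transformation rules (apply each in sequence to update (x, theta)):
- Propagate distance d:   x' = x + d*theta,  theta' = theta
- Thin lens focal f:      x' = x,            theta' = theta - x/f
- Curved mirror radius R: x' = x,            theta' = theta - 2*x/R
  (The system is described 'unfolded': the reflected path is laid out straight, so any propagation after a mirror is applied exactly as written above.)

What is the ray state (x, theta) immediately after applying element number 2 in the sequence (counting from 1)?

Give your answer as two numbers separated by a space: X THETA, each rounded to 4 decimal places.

Answer: -0.2000 -0.3909

Derivation:
Initial: x=5.0000 theta=-0.4000
After 1 (propagate distance d=13): x=-0.2000 theta=-0.4000
After 2 (thin lens f=22): x=-0.2000 theta=-43/110 (≈-0.3909)
Rounded to 4 decimal places: x = -0.2000, theta = -0.3909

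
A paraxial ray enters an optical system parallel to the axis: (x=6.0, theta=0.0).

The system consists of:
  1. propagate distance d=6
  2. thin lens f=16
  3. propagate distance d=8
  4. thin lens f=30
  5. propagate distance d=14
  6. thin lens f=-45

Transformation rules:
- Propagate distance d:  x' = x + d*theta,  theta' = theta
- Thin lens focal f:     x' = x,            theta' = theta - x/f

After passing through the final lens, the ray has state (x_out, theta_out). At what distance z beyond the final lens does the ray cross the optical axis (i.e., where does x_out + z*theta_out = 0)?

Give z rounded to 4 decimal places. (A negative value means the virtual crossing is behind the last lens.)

Answer: -6.5634

Derivation:
Initial: x=6.0000 theta=0.0000
After 1 (propagate distance d=6): x=6.0000 theta=0.0000
After 2 (thin lens f=16): x=6.0000 theta=-0.3750
After 3 (propagate distance d=8): x=3.0000 theta=-0.3750
After 4 (thin lens f=30): x=3.0000 theta=-0.4750
After 5 (propagate distance d=14): x=-3.6500 theta=-0.4750
After 6 (thin lens f=-45): x=-3.6500 theta=-1001/1800 (≈-0.5561)
z_focus = -x_out/theta_out = -(-3.6500)/(-1001/1800) = -6570/1001 ≈ -6.5634
Rounded to 4 decimal places: z = -6.5634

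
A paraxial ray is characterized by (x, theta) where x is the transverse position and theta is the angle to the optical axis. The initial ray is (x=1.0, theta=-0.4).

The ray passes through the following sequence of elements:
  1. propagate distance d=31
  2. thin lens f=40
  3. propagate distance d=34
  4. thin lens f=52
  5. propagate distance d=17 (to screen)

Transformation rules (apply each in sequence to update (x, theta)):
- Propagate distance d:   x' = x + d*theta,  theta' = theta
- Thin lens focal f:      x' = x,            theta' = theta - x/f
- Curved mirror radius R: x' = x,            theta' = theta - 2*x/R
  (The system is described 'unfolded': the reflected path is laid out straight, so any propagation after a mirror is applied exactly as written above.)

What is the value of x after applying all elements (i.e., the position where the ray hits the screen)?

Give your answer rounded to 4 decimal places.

Answer: -12.2598

Derivation:
Initial: x=1.0000 theta=-0.4000
After 1 (propagate distance d=31): x=-11.4000 theta=-0.4000
After 2 (thin lens f=40): x=-11.4000 theta=-0.1150
After 3 (propagate distance d=34): x=-15.3100 theta=-0.1150
After 4 (thin lens f=52): x=-15.3100 theta=933/5200 (≈0.1794)
After 5 (propagate distance d=17 (to screen)): x=-63751/5200 (≈-12.2598) theta=933/5200 (≈0.1794)
Rounded to 4 decimal places: x = -12.2598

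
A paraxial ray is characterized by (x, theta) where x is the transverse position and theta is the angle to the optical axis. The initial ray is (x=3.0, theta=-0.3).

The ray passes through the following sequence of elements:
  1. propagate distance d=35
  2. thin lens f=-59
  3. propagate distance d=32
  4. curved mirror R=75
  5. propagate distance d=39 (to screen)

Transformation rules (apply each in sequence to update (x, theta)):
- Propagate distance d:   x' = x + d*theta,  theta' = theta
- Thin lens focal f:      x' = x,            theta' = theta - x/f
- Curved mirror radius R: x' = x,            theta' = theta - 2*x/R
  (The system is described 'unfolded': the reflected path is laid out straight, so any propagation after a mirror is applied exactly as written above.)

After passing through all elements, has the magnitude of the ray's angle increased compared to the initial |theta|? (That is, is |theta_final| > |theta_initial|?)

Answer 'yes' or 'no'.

Initial: x=3.0000 theta=-0.3000
After 1 (propagate distance d=35): x=-7.5000 theta=-0.3000
After 2 (thin lens f=-59): x=-7.5000 theta=-126/295 (≈-0.4271)
After 3 (propagate distance d=32): x=-12489/590 (≈-21.1678) theta=-126/295 (≈-0.4271)
After 4 (curved mirror R=75): x=-12489/590 (≈-21.1678) theta=1013/7375 (≈0.1374)
After 5 (propagate distance d=39 (to screen)): x=-233211/14750 (≈-15.8109) theta=1013/7375 (≈0.1374)
|theta_initial|=0.3000 |theta_final|=1013/7375 (≈0.1374) -> not increased

Answer: no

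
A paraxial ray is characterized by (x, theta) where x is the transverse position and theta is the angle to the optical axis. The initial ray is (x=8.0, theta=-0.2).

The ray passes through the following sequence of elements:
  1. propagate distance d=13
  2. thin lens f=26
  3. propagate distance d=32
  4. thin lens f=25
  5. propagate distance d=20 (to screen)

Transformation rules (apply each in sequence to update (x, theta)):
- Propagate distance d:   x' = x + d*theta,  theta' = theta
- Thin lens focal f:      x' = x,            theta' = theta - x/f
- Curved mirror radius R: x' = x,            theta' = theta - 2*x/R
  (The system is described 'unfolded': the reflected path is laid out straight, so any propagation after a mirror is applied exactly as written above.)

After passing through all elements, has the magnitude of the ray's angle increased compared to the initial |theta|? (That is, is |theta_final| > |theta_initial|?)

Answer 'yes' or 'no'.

Initial: x=8.0000 theta=-0.2000
After 1 (propagate distance d=13): x=5.4000 theta=-0.2000
After 2 (thin lens f=26): x=5.4000 theta=-53/130 (≈-0.4077)
After 3 (propagate distance d=32): x=-497/65 (≈-7.6462) theta=-53/130 (≈-0.4077)
After 4 (thin lens f=25): x=-497/65 (≈-7.6462) theta=-331/3250 (≈-0.1018)
After 5 (propagate distance d=20 (to screen)): x=-3147/325 (≈-9.6831) theta=-331/3250 (≈-0.1018)
|theta_initial|=0.2000 |theta_final|=331/3250 (≈0.1018) -> not increased

Answer: no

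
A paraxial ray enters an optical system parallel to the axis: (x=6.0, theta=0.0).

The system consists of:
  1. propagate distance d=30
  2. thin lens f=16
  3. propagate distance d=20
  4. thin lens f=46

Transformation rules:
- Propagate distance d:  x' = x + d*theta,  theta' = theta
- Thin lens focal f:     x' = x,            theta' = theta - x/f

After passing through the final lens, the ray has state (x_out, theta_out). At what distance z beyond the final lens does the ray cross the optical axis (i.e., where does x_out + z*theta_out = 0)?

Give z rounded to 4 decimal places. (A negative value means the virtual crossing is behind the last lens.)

Answer: -4.3810

Derivation:
Initial: x=6.0000 theta=0.0000
After 1 (propagate distance d=30): x=6.0000 theta=0.0000
After 2 (thin lens f=16): x=6.0000 theta=-0.3750
After 3 (propagate distance d=20): x=-1.5000 theta=-0.3750
After 4 (thin lens f=46): x=-1.5000 theta=-63/184 (≈-0.3424)
z_focus = -x_out/theta_out = -(-1.5000)/(-63/184) = -92/21 ≈ -4.3810
Rounded to 4 decimal places: z = -4.3810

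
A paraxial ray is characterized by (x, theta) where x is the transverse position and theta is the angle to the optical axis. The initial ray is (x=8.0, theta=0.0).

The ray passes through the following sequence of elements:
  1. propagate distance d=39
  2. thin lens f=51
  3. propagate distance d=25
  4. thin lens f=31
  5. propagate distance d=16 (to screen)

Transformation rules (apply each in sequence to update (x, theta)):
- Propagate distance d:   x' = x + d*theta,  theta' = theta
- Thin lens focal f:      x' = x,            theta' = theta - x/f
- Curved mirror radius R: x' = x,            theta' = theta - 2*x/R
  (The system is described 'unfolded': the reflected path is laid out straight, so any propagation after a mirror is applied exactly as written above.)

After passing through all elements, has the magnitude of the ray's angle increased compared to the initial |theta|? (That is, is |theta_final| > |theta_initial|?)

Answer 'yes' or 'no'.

Answer: yes

Derivation:
Initial: x=8.0000 theta=0.0000
After 1 (propagate distance d=39): x=8.0000 theta=0.0000
After 2 (thin lens f=51): x=8.0000 theta=-8/51 (≈-0.1569)
After 3 (propagate distance d=25): x=208/51 (≈4.0784) theta=-8/51 (≈-0.1569)
After 4 (thin lens f=31): x=208/51 (≈4.0784) theta=-152/527 (≈-0.2884)
After 5 (propagate distance d=16 (to screen)): x=-848/1581 (≈-0.5364) theta=-152/527 (≈-0.2884)
|theta_initial|=0.0000 |theta_final|=152/527 (≈0.2884) -> increased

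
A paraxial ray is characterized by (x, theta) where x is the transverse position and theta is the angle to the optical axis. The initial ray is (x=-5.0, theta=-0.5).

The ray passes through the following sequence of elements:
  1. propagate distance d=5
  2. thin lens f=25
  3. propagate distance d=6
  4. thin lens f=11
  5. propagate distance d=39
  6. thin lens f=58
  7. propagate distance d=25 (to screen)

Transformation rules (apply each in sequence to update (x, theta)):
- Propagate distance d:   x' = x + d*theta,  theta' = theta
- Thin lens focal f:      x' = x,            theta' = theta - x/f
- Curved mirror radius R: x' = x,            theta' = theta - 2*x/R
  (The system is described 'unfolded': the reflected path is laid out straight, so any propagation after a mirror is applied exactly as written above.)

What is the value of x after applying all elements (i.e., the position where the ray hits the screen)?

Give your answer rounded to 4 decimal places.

Answer: 22.9348

Derivation:
Initial: x=-5.0000 theta=-0.5000
After 1 (propagate distance d=5): x=-7.5000 theta=-0.5000
After 2 (thin lens f=25): x=-7.5000 theta=-0.2000
After 3 (propagate distance d=6): x=-8.7000 theta=-0.2000
After 4 (thin lens f=11): x=-8.7000 theta=13/22 (≈0.5909)
After 5 (propagate distance d=39): x=789/55 (≈14.3455) theta=13/22 (≈0.5909)
After 6 (thin lens f=58): x=789/55 (≈14.3455) theta=548/1595 (≈0.3436)
After 7 (propagate distance d=25 (to screen)): x=36581/1595 (≈22.9348) theta=548/1595 (≈0.3436)
Rounded to 4 decimal places: x = 22.9348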